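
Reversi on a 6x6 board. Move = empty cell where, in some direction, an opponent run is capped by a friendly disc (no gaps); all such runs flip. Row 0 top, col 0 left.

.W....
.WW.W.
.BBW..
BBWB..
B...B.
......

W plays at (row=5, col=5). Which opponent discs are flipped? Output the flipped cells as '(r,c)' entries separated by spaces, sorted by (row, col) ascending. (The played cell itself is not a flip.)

Answer: (2,2) (3,3) (4,4)

Derivation:
Dir NW: opp run (4,4) (3,3) (2,2) capped by W -> flip
Dir N: first cell '.' (not opp) -> no flip
Dir NE: edge -> no flip
Dir W: first cell '.' (not opp) -> no flip
Dir E: edge -> no flip
Dir SW: edge -> no flip
Dir S: edge -> no flip
Dir SE: edge -> no flip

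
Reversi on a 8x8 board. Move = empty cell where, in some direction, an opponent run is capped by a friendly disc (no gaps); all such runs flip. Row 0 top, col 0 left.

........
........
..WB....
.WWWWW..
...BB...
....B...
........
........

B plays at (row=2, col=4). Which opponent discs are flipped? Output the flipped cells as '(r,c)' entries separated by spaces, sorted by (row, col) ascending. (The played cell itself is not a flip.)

Answer: (3,4)

Derivation:
Dir NW: first cell '.' (not opp) -> no flip
Dir N: first cell '.' (not opp) -> no flip
Dir NE: first cell '.' (not opp) -> no flip
Dir W: first cell 'B' (not opp) -> no flip
Dir E: first cell '.' (not opp) -> no flip
Dir SW: opp run (3,3), next='.' -> no flip
Dir S: opp run (3,4) capped by B -> flip
Dir SE: opp run (3,5), next='.' -> no flip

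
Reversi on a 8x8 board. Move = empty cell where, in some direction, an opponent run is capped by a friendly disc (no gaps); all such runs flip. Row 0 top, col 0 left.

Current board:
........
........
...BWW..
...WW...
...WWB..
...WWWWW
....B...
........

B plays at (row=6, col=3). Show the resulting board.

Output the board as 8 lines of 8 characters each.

Answer: ........
........
...BWW..
...BW...
...BWB..
...BBWWW
...BB...
........

Derivation:
Place B at (6,3); scan 8 dirs for brackets.
Dir NW: first cell '.' (not opp) -> no flip
Dir N: opp run (5,3) (4,3) (3,3) capped by B -> flip
Dir NE: opp run (5,4) capped by B -> flip
Dir W: first cell '.' (not opp) -> no flip
Dir E: first cell 'B' (not opp) -> no flip
Dir SW: first cell '.' (not opp) -> no flip
Dir S: first cell '.' (not opp) -> no flip
Dir SE: first cell '.' (not opp) -> no flip
All flips: (3,3) (4,3) (5,3) (5,4)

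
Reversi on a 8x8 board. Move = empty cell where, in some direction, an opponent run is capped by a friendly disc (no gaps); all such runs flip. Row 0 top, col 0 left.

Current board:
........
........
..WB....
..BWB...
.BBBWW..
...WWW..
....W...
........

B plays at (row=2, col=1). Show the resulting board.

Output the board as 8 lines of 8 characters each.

Answer: ........
........
.BBB....
..BWB...
.BBBWW..
...WWW..
....W...
........

Derivation:
Place B at (2,1); scan 8 dirs for brackets.
Dir NW: first cell '.' (not opp) -> no flip
Dir N: first cell '.' (not opp) -> no flip
Dir NE: first cell '.' (not opp) -> no flip
Dir W: first cell '.' (not opp) -> no flip
Dir E: opp run (2,2) capped by B -> flip
Dir SW: first cell '.' (not opp) -> no flip
Dir S: first cell '.' (not opp) -> no flip
Dir SE: first cell 'B' (not opp) -> no flip
All flips: (2,2)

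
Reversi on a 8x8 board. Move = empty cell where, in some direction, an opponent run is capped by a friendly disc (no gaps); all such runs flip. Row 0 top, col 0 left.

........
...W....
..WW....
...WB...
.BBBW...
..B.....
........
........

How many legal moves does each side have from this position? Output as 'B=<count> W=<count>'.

Answer: B=6 W=6

Derivation:
-- B to move --
(0,2): no bracket -> illegal
(0,3): flips 3 -> legal
(0,4): no bracket -> illegal
(1,1): no bracket -> illegal
(1,2): flips 1 -> legal
(1,4): no bracket -> illegal
(2,1): no bracket -> illegal
(2,4): flips 1 -> legal
(3,1): no bracket -> illegal
(3,2): flips 1 -> legal
(3,5): no bracket -> illegal
(4,5): flips 1 -> legal
(5,3): no bracket -> illegal
(5,4): flips 1 -> legal
(5,5): no bracket -> illegal
B mobility = 6
-- W to move --
(2,4): flips 1 -> legal
(2,5): no bracket -> illegal
(3,0): no bracket -> illegal
(3,1): no bracket -> illegal
(3,2): no bracket -> illegal
(3,5): flips 1 -> legal
(4,0): flips 3 -> legal
(4,5): flips 1 -> legal
(5,0): no bracket -> illegal
(5,1): flips 1 -> legal
(5,3): flips 1 -> legal
(5,4): no bracket -> illegal
(6,1): no bracket -> illegal
(6,2): no bracket -> illegal
(6,3): no bracket -> illegal
W mobility = 6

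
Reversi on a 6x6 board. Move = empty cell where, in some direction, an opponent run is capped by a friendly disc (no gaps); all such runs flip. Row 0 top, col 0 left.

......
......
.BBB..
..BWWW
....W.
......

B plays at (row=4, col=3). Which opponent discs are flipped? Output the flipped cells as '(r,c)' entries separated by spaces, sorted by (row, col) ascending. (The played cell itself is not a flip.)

Dir NW: first cell 'B' (not opp) -> no flip
Dir N: opp run (3,3) capped by B -> flip
Dir NE: opp run (3,4), next='.' -> no flip
Dir W: first cell '.' (not opp) -> no flip
Dir E: opp run (4,4), next='.' -> no flip
Dir SW: first cell '.' (not opp) -> no flip
Dir S: first cell '.' (not opp) -> no flip
Dir SE: first cell '.' (not opp) -> no flip

Answer: (3,3)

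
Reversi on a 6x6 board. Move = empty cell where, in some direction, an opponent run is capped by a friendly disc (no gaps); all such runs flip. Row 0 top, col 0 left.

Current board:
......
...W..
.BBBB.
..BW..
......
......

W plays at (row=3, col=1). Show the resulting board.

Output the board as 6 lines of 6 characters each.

Place W at (3,1); scan 8 dirs for brackets.
Dir NW: first cell '.' (not opp) -> no flip
Dir N: opp run (2,1), next='.' -> no flip
Dir NE: opp run (2,2) capped by W -> flip
Dir W: first cell '.' (not opp) -> no flip
Dir E: opp run (3,2) capped by W -> flip
Dir SW: first cell '.' (not opp) -> no flip
Dir S: first cell '.' (not opp) -> no flip
Dir SE: first cell '.' (not opp) -> no flip
All flips: (2,2) (3,2)

Answer: ......
...W..
.BWBB.
.WWW..
......
......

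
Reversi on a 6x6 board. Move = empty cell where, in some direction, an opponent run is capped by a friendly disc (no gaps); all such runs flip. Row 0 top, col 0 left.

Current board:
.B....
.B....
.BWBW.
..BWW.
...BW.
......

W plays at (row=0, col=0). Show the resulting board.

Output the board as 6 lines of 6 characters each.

Place W at (0,0); scan 8 dirs for brackets.
Dir NW: edge -> no flip
Dir N: edge -> no flip
Dir NE: edge -> no flip
Dir W: edge -> no flip
Dir E: opp run (0,1), next='.' -> no flip
Dir SW: edge -> no flip
Dir S: first cell '.' (not opp) -> no flip
Dir SE: opp run (1,1) capped by W -> flip
All flips: (1,1)

Answer: WB....
.W....
.BWBW.
..BWW.
...BW.
......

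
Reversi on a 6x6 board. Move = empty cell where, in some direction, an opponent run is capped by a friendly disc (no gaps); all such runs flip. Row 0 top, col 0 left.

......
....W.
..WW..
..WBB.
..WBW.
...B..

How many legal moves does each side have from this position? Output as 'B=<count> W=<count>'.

Answer: B=11 W=4

Derivation:
-- B to move --
(0,3): no bracket -> illegal
(0,4): no bracket -> illegal
(0,5): no bracket -> illegal
(1,1): flips 1 -> legal
(1,2): flips 1 -> legal
(1,3): flips 1 -> legal
(1,5): no bracket -> illegal
(2,1): flips 1 -> legal
(2,4): no bracket -> illegal
(2,5): no bracket -> illegal
(3,1): flips 2 -> legal
(3,5): flips 1 -> legal
(4,1): flips 1 -> legal
(4,5): flips 1 -> legal
(5,1): flips 1 -> legal
(5,2): no bracket -> illegal
(5,4): flips 1 -> legal
(5,5): flips 1 -> legal
B mobility = 11
-- W to move --
(2,4): flips 2 -> legal
(2,5): no bracket -> illegal
(3,5): flips 2 -> legal
(4,5): flips 1 -> legal
(5,2): no bracket -> illegal
(5,4): flips 1 -> legal
W mobility = 4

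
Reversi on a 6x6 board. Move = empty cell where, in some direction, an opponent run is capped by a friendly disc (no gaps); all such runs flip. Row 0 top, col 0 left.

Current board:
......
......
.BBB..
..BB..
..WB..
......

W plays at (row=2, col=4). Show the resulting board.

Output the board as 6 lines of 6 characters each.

Place W at (2,4); scan 8 dirs for brackets.
Dir NW: first cell '.' (not opp) -> no flip
Dir N: first cell '.' (not opp) -> no flip
Dir NE: first cell '.' (not opp) -> no flip
Dir W: opp run (2,3) (2,2) (2,1), next='.' -> no flip
Dir E: first cell '.' (not opp) -> no flip
Dir SW: opp run (3,3) capped by W -> flip
Dir S: first cell '.' (not opp) -> no flip
Dir SE: first cell '.' (not opp) -> no flip
All flips: (3,3)

Answer: ......
......
.BBBW.
..BW..
..WB..
......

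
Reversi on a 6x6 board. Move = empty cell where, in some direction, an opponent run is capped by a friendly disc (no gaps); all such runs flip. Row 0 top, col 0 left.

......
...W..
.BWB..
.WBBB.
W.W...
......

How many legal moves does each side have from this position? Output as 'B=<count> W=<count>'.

-- B to move --
(0,2): no bracket -> illegal
(0,3): flips 1 -> legal
(0,4): no bracket -> illegal
(1,1): flips 1 -> legal
(1,2): flips 1 -> legal
(1,4): no bracket -> illegal
(2,0): no bracket -> illegal
(2,4): no bracket -> illegal
(3,0): flips 1 -> legal
(4,1): flips 1 -> legal
(4,3): no bracket -> illegal
(5,0): no bracket -> illegal
(5,1): flips 1 -> legal
(5,2): flips 1 -> legal
(5,3): no bracket -> illegal
B mobility = 7
-- W to move --
(1,0): no bracket -> illegal
(1,1): flips 1 -> legal
(1,2): no bracket -> illegal
(1,4): no bracket -> illegal
(2,0): flips 1 -> legal
(2,4): flips 2 -> legal
(2,5): no bracket -> illegal
(3,0): no bracket -> illegal
(3,5): flips 3 -> legal
(4,1): no bracket -> illegal
(4,3): flips 2 -> legal
(4,4): flips 1 -> legal
(4,5): no bracket -> illegal
W mobility = 6

Answer: B=7 W=6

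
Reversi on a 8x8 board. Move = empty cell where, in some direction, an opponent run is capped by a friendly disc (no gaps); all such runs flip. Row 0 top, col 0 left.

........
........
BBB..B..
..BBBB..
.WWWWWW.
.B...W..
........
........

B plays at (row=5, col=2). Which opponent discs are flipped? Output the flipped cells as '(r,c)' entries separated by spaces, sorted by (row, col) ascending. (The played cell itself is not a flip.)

Dir NW: opp run (4,1), next='.' -> no flip
Dir N: opp run (4,2) capped by B -> flip
Dir NE: opp run (4,3) capped by B -> flip
Dir W: first cell 'B' (not opp) -> no flip
Dir E: first cell '.' (not opp) -> no flip
Dir SW: first cell '.' (not opp) -> no flip
Dir S: first cell '.' (not opp) -> no flip
Dir SE: first cell '.' (not opp) -> no flip

Answer: (4,2) (4,3)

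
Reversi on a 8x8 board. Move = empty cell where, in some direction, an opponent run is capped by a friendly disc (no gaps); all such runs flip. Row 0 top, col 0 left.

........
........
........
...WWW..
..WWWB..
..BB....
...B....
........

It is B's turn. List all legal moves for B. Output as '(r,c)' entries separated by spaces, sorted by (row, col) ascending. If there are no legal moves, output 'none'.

(2,2): no bracket -> illegal
(2,3): flips 3 -> legal
(2,4): no bracket -> illegal
(2,5): flips 3 -> legal
(2,6): flips 2 -> legal
(3,1): flips 1 -> legal
(3,2): flips 1 -> legal
(3,6): no bracket -> illegal
(4,1): flips 3 -> legal
(4,6): no bracket -> illegal
(5,1): no bracket -> illegal
(5,4): no bracket -> illegal
(5,5): no bracket -> illegal

Answer: (2,3) (2,5) (2,6) (3,1) (3,2) (4,1)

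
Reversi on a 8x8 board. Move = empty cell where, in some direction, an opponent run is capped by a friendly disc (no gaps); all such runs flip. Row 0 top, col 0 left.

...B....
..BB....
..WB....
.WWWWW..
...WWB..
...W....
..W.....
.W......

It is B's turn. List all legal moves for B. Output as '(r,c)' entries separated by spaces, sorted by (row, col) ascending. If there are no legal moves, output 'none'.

(1,1): no bracket -> illegal
(2,0): no bracket -> illegal
(2,1): flips 1 -> legal
(2,4): no bracket -> illegal
(2,5): flips 1 -> legal
(2,6): no bracket -> illegal
(3,0): no bracket -> illegal
(3,6): no bracket -> illegal
(4,0): flips 2 -> legal
(4,1): flips 1 -> legal
(4,2): flips 4 -> legal
(4,6): no bracket -> illegal
(5,1): no bracket -> illegal
(5,2): no bracket -> illegal
(5,4): no bracket -> illegal
(5,5): no bracket -> illegal
(6,0): no bracket -> illegal
(6,1): no bracket -> illegal
(6,3): flips 3 -> legal
(6,4): no bracket -> illegal
(7,0): no bracket -> illegal
(7,2): no bracket -> illegal
(7,3): no bracket -> illegal

Answer: (2,1) (2,5) (4,0) (4,1) (4,2) (6,3)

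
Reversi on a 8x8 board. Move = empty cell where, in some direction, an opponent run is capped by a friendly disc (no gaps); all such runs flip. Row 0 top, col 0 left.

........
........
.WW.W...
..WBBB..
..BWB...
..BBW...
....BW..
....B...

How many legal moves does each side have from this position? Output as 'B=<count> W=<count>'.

Answer: B=9 W=11

Derivation:
-- B to move --
(1,0): no bracket -> illegal
(1,1): flips 1 -> legal
(1,2): flips 2 -> legal
(1,3): flips 1 -> legal
(1,4): flips 1 -> legal
(1,5): flips 1 -> legal
(2,0): no bracket -> illegal
(2,3): no bracket -> illegal
(2,5): no bracket -> illegal
(3,0): no bracket -> illegal
(3,1): flips 1 -> legal
(4,1): no bracket -> illegal
(4,5): no bracket -> illegal
(5,5): flips 1 -> legal
(5,6): flips 1 -> legal
(6,3): no bracket -> illegal
(6,6): flips 1 -> legal
(7,5): no bracket -> illegal
(7,6): no bracket -> illegal
B mobility = 9
-- W to move --
(2,3): flips 1 -> legal
(2,5): flips 1 -> legal
(2,6): no bracket -> illegal
(3,1): no bracket -> illegal
(3,6): flips 3 -> legal
(4,1): flips 1 -> legal
(4,5): flips 1 -> legal
(4,6): flips 1 -> legal
(5,1): flips 4 -> legal
(5,5): flips 2 -> legal
(6,1): flips 1 -> legal
(6,2): flips 2 -> legal
(6,3): flips 2 -> legal
(7,3): no bracket -> illegal
(7,5): no bracket -> illegal
W mobility = 11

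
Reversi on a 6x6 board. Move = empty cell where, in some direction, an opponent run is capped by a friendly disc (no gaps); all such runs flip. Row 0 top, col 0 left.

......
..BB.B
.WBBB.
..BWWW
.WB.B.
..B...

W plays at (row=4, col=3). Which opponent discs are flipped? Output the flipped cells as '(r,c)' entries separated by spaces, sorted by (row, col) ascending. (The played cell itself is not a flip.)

Answer: (3,2) (4,2)

Derivation:
Dir NW: opp run (3,2) capped by W -> flip
Dir N: first cell 'W' (not opp) -> no flip
Dir NE: first cell 'W' (not opp) -> no flip
Dir W: opp run (4,2) capped by W -> flip
Dir E: opp run (4,4), next='.' -> no flip
Dir SW: opp run (5,2), next=edge -> no flip
Dir S: first cell '.' (not opp) -> no flip
Dir SE: first cell '.' (not opp) -> no flip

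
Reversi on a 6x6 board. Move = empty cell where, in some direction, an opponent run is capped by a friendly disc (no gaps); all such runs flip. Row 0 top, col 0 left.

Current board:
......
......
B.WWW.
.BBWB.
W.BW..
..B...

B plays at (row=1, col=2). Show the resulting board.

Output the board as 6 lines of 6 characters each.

Place B at (1,2); scan 8 dirs for brackets.
Dir NW: first cell '.' (not opp) -> no flip
Dir N: first cell '.' (not opp) -> no flip
Dir NE: first cell '.' (not opp) -> no flip
Dir W: first cell '.' (not opp) -> no flip
Dir E: first cell '.' (not opp) -> no flip
Dir SW: first cell '.' (not opp) -> no flip
Dir S: opp run (2,2) capped by B -> flip
Dir SE: opp run (2,3) capped by B -> flip
All flips: (2,2) (2,3)

Answer: ......
..B...
B.BBW.
.BBWB.
W.BW..
..B...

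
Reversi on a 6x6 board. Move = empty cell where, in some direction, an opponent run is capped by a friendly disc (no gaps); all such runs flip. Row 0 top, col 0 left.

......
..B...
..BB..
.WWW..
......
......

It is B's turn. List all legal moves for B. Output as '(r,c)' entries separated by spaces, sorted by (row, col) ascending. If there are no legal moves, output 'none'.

Answer: (4,0) (4,1) (4,2) (4,3) (4,4)

Derivation:
(2,0): no bracket -> illegal
(2,1): no bracket -> illegal
(2,4): no bracket -> illegal
(3,0): no bracket -> illegal
(3,4): no bracket -> illegal
(4,0): flips 1 -> legal
(4,1): flips 1 -> legal
(4,2): flips 1 -> legal
(4,3): flips 1 -> legal
(4,4): flips 1 -> legal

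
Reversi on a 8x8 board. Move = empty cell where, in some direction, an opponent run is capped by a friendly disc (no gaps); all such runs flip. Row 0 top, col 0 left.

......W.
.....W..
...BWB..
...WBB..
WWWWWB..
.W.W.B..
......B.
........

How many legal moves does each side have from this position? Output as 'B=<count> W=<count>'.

-- B to move --
(0,4): no bracket -> illegal
(0,5): flips 1 -> legal
(0,7): no bracket -> illegal
(1,3): flips 1 -> legal
(1,4): flips 1 -> legal
(1,6): no bracket -> illegal
(1,7): no bracket -> illegal
(2,2): flips 2 -> legal
(2,6): no bracket -> illegal
(3,0): no bracket -> illegal
(3,1): no bracket -> illegal
(3,2): flips 1 -> legal
(5,0): no bracket -> illegal
(5,2): flips 1 -> legal
(5,4): flips 1 -> legal
(6,0): no bracket -> illegal
(6,1): no bracket -> illegal
(6,2): flips 2 -> legal
(6,3): flips 3 -> legal
(6,4): no bracket -> illegal
B mobility = 9
-- W to move --
(1,2): no bracket -> illegal
(1,3): flips 1 -> legal
(1,4): no bracket -> illegal
(1,6): flips 2 -> legal
(2,2): flips 1 -> legal
(2,6): flips 2 -> legal
(3,2): no bracket -> illegal
(3,6): flips 2 -> legal
(4,6): flips 2 -> legal
(5,4): no bracket -> illegal
(5,6): no bracket -> illegal
(5,7): no bracket -> illegal
(6,4): no bracket -> illegal
(6,5): flips 4 -> legal
(6,7): no bracket -> illegal
(7,5): no bracket -> illegal
(7,6): no bracket -> illegal
(7,7): flips 2 -> legal
W mobility = 8

Answer: B=9 W=8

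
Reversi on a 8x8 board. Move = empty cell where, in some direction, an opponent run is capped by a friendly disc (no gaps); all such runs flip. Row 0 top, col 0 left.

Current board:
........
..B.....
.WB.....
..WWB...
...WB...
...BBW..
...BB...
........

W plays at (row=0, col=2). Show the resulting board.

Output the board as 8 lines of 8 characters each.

Place W at (0,2); scan 8 dirs for brackets.
Dir NW: edge -> no flip
Dir N: edge -> no flip
Dir NE: edge -> no flip
Dir W: first cell '.' (not opp) -> no flip
Dir E: first cell '.' (not opp) -> no flip
Dir SW: first cell '.' (not opp) -> no flip
Dir S: opp run (1,2) (2,2) capped by W -> flip
Dir SE: first cell '.' (not opp) -> no flip
All flips: (1,2) (2,2)

Answer: ..W.....
..W.....
.WW.....
..WWB...
...WB...
...BBW..
...BB...
........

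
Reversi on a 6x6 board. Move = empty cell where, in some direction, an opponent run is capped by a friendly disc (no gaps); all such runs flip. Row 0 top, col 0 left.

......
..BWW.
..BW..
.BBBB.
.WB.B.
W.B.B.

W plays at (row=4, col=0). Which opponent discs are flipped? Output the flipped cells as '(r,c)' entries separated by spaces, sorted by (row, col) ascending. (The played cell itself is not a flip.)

Dir NW: edge -> no flip
Dir N: first cell '.' (not opp) -> no flip
Dir NE: opp run (3,1) (2,2) capped by W -> flip
Dir W: edge -> no flip
Dir E: first cell 'W' (not opp) -> no flip
Dir SW: edge -> no flip
Dir S: first cell 'W' (not opp) -> no flip
Dir SE: first cell '.' (not opp) -> no flip

Answer: (2,2) (3,1)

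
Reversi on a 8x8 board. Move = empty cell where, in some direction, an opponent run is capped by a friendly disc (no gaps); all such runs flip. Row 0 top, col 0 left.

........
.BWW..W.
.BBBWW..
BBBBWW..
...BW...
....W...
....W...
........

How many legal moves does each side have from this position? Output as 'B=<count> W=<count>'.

-- B to move --
(0,1): flips 1 -> legal
(0,2): flips 1 -> legal
(0,3): flips 2 -> legal
(0,4): flips 1 -> legal
(0,5): no bracket -> illegal
(0,6): no bracket -> illegal
(0,7): flips 3 -> legal
(1,4): flips 2 -> legal
(1,5): flips 1 -> legal
(1,7): no bracket -> illegal
(2,6): flips 2 -> legal
(2,7): no bracket -> illegal
(3,6): flips 2 -> legal
(4,5): flips 2 -> legal
(4,6): no bracket -> illegal
(5,3): no bracket -> illegal
(5,5): flips 1 -> legal
(6,3): no bracket -> illegal
(6,5): flips 1 -> legal
(7,3): no bracket -> illegal
(7,4): no bracket -> illegal
(7,5): no bracket -> illegal
B mobility = 12
-- W to move --
(0,0): flips 3 -> legal
(0,1): no bracket -> illegal
(0,2): no bracket -> illegal
(1,0): flips 4 -> legal
(1,4): no bracket -> illegal
(2,0): flips 3 -> legal
(4,0): flips 2 -> legal
(4,1): no bracket -> illegal
(4,2): flips 4 -> legal
(5,2): flips 1 -> legal
(5,3): flips 3 -> legal
W mobility = 7

Answer: B=12 W=7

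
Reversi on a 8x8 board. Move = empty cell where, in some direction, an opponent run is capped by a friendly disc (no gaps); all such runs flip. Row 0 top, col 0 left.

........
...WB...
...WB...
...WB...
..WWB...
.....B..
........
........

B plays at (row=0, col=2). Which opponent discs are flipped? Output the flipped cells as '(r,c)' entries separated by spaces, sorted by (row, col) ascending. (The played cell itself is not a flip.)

Answer: (1,3)

Derivation:
Dir NW: edge -> no flip
Dir N: edge -> no flip
Dir NE: edge -> no flip
Dir W: first cell '.' (not opp) -> no flip
Dir E: first cell '.' (not opp) -> no flip
Dir SW: first cell '.' (not opp) -> no flip
Dir S: first cell '.' (not opp) -> no flip
Dir SE: opp run (1,3) capped by B -> flip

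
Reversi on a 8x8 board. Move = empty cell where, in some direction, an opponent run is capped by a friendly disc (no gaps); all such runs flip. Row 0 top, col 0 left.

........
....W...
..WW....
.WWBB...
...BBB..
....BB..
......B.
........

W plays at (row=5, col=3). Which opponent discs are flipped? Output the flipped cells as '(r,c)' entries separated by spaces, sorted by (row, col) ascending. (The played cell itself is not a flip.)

Dir NW: first cell '.' (not opp) -> no flip
Dir N: opp run (4,3) (3,3) capped by W -> flip
Dir NE: opp run (4,4), next='.' -> no flip
Dir W: first cell '.' (not opp) -> no flip
Dir E: opp run (5,4) (5,5), next='.' -> no flip
Dir SW: first cell '.' (not opp) -> no flip
Dir S: first cell '.' (not opp) -> no flip
Dir SE: first cell '.' (not opp) -> no flip

Answer: (3,3) (4,3)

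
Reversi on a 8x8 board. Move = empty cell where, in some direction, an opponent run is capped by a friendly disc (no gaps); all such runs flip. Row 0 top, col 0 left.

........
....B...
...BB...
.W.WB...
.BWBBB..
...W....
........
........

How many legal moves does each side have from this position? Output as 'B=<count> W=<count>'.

-- B to move --
(2,0): no bracket -> illegal
(2,1): flips 1 -> legal
(2,2): flips 1 -> legal
(3,0): no bracket -> illegal
(3,2): flips 1 -> legal
(4,0): no bracket -> illegal
(5,1): flips 2 -> legal
(5,2): no bracket -> illegal
(5,4): no bracket -> illegal
(6,2): flips 1 -> legal
(6,3): flips 1 -> legal
(6,4): no bracket -> illegal
B mobility = 6
-- W to move --
(0,3): no bracket -> illegal
(0,4): no bracket -> illegal
(0,5): no bracket -> illegal
(1,2): no bracket -> illegal
(1,3): flips 1 -> legal
(1,5): flips 1 -> legal
(2,2): no bracket -> illegal
(2,5): no bracket -> illegal
(3,0): no bracket -> illegal
(3,2): no bracket -> illegal
(3,5): flips 2 -> legal
(3,6): no bracket -> illegal
(4,0): flips 1 -> legal
(4,6): flips 3 -> legal
(5,0): no bracket -> illegal
(5,1): flips 1 -> legal
(5,2): no bracket -> illegal
(5,4): no bracket -> illegal
(5,5): flips 1 -> legal
(5,6): no bracket -> illegal
W mobility = 7

Answer: B=6 W=7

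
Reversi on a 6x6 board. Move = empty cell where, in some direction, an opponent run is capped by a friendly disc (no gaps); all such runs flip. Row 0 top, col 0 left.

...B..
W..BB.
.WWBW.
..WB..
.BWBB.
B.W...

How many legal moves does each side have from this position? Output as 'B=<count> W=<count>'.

Answer: B=8 W=9

Derivation:
-- B to move --
(0,0): no bracket -> illegal
(0,1): no bracket -> illegal
(1,1): flips 1 -> legal
(1,2): no bracket -> illegal
(1,5): flips 1 -> legal
(2,0): flips 2 -> legal
(2,5): flips 1 -> legal
(3,0): no bracket -> illegal
(3,1): flips 2 -> legal
(3,4): flips 1 -> legal
(3,5): flips 1 -> legal
(5,1): flips 1 -> legal
(5,3): no bracket -> illegal
B mobility = 8
-- W to move --
(0,2): flips 1 -> legal
(0,4): flips 2 -> legal
(0,5): flips 2 -> legal
(1,2): no bracket -> illegal
(1,5): no bracket -> illegal
(2,5): no bracket -> illegal
(3,0): flips 1 -> legal
(3,1): no bracket -> illegal
(3,4): flips 2 -> legal
(3,5): no bracket -> illegal
(4,0): flips 1 -> legal
(4,5): flips 2 -> legal
(5,1): no bracket -> illegal
(5,3): no bracket -> illegal
(5,4): flips 1 -> legal
(5,5): flips 2 -> legal
W mobility = 9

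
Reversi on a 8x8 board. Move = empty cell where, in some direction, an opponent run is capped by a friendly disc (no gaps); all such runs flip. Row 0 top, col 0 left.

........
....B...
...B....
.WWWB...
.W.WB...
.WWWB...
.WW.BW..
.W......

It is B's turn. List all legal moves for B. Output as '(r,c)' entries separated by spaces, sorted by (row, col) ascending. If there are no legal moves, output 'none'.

(2,0): no bracket -> illegal
(2,1): flips 2 -> legal
(2,2): flips 1 -> legal
(2,4): no bracket -> illegal
(3,0): flips 3 -> legal
(4,0): no bracket -> illegal
(4,2): flips 2 -> legal
(5,0): flips 5 -> legal
(5,5): no bracket -> illegal
(5,6): no bracket -> illegal
(6,0): no bracket -> illegal
(6,3): flips 3 -> legal
(6,6): flips 1 -> legal
(7,0): flips 3 -> legal
(7,2): no bracket -> illegal
(7,3): no bracket -> illegal
(7,4): no bracket -> illegal
(7,5): no bracket -> illegal
(7,6): flips 1 -> legal

Answer: (2,1) (2,2) (3,0) (4,2) (5,0) (6,3) (6,6) (7,0) (7,6)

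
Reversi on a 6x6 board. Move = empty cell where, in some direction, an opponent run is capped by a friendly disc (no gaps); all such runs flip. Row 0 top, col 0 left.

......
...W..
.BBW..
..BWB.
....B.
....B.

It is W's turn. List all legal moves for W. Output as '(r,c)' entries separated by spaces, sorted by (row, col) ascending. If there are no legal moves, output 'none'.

(1,0): no bracket -> illegal
(1,1): flips 1 -> legal
(1,2): no bracket -> illegal
(2,0): flips 2 -> legal
(2,4): no bracket -> illegal
(2,5): no bracket -> illegal
(3,0): no bracket -> illegal
(3,1): flips 2 -> legal
(3,5): flips 1 -> legal
(4,1): flips 1 -> legal
(4,2): no bracket -> illegal
(4,3): no bracket -> illegal
(4,5): flips 1 -> legal
(5,3): no bracket -> illegal
(5,5): flips 1 -> legal

Answer: (1,1) (2,0) (3,1) (3,5) (4,1) (4,5) (5,5)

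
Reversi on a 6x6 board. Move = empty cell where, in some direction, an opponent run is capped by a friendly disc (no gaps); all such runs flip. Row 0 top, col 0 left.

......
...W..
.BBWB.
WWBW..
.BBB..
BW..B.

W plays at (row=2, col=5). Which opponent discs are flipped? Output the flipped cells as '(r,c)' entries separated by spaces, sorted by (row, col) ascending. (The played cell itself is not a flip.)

Answer: (2,4)

Derivation:
Dir NW: first cell '.' (not opp) -> no flip
Dir N: first cell '.' (not opp) -> no flip
Dir NE: edge -> no flip
Dir W: opp run (2,4) capped by W -> flip
Dir E: edge -> no flip
Dir SW: first cell '.' (not opp) -> no flip
Dir S: first cell '.' (not opp) -> no flip
Dir SE: edge -> no flip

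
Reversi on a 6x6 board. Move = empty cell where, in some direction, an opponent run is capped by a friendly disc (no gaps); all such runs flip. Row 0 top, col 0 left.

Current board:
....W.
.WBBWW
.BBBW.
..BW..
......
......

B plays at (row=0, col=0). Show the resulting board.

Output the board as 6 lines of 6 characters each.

Answer: B...W.
.BBBWW
.BBBW.
..BW..
......
......

Derivation:
Place B at (0,0); scan 8 dirs for brackets.
Dir NW: edge -> no flip
Dir N: edge -> no flip
Dir NE: edge -> no flip
Dir W: edge -> no flip
Dir E: first cell '.' (not opp) -> no flip
Dir SW: edge -> no flip
Dir S: first cell '.' (not opp) -> no flip
Dir SE: opp run (1,1) capped by B -> flip
All flips: (1,1)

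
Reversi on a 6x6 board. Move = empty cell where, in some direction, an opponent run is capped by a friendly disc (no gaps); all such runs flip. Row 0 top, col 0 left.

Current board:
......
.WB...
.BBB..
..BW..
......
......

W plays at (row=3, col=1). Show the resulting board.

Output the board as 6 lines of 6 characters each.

Place W at (3,1); scan 8 dirs for brackets.
Dir NW: first cell '.' (not opp) -> no flip
Dir N: opp run (2,1) capped by W -> flip
Dir NE: opp run (2,2), next='.' -> no flip
Dir W: first cell '.' (not opp) -> no flip
Dir E: opp run (3,2) capped by W -> flip
Dir SW: first cell '.' (not opp) -> no flip
Dir S: first cell '.' (not opp) -> no flip
Dir SE: first cell '.' (not opp) -> no flip
All flips: (2,1) (3,2)

Answer: ......
.WB...
.WBB..
.WWW..
......
......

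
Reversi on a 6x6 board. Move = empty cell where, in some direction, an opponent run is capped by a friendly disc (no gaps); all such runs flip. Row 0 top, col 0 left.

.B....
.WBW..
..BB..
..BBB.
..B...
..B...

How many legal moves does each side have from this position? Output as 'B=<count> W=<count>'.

-- B to move --
(0,0): flips 1 -> legal
(0,2): no bracket -> illegal
(0,3): flips 1 -> legal
(0,4): flips 1 -> legal
(1,0): flips 1 -> legal
(1,4): flips 1 -> legal
(2,0): no bracket -> illegal
(2,1): flips 1 -> legal
(2,4): no bracket -> illegal
B mobility = 6
-- W to move --
(0,0): no bracket -> illegal
(0,2): no bracket -> illegal
(0,3): no bracket -> illegal
(1,0): no bracket -> illegal
(1,4): no bracket -> illegal
(2,1): no bracket -> illegal
(2,4): no bracket -> illegal
(2,5): no bracket -> illegal
(3,1): flips 1 -> legal
(3,5): no bracket -> illegal
(4,1): no bracket -> illegal
(4,3): flips 2 -> legal
(4,4): flips 2 -> legal
(4,5): no bracket -> illegal
(5,1): no bracket -> illegal
(5,3): no bracket -> illegal
W mobility = 3

Answer: B=6 W=3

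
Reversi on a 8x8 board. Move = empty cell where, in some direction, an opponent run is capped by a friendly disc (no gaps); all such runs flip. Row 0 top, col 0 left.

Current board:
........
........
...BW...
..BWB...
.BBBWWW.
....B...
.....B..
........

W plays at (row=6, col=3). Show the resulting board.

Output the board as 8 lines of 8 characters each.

Answer: ........
........
...BW...
..BWB...
.BBBWWW.
....W...
...W.B..
........

Derivation:
Place W at (6,3); scan 8 dirs for brackets.
Dir NW: first cell '.' (not opp) -> no flip
Dir N: first cell '.' (not opp) -> no flip
Dir NE: opp run (5,4) capped by W -> flip
Dir W: first cell '.' (not opp) -> no flip
Dir E: first cell '.' (not opp) -> no flip
Dir SW: first cell '.' (not opp) -> no flip
Dir S: first cell '.' (not opp) -> no flip
Dir SE: first cell '.' (not opp) -> no flip
All flips: (5,4)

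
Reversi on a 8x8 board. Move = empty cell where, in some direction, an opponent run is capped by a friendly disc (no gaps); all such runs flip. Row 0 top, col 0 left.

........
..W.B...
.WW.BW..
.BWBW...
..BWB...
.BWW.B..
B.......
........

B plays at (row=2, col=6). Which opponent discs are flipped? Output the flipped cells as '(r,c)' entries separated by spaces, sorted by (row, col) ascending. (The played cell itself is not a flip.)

Answer: (2,5)

Derivation:
Dir NW: first cell '.' (not opp) -> no flip
Dir N: first cell '.' (not opp) -> no flip
Dir NE: first cell '.' (not opp) -> no flip
Dir W: opp run (2,5) capped by B -> flip
Dir E: first cell '.' (not opp) -> no flip
Dir SW: first cell '.' (not opp) -> no flip
Dir S: first cell '.' (not opp) -> no flip
Dir SE: first cell '.' (not opp) -> no flip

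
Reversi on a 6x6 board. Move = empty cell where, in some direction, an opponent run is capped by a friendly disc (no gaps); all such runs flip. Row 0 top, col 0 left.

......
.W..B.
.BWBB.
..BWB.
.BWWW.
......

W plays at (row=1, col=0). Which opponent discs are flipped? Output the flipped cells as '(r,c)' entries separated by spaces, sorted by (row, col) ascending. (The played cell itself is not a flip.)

Dir NW: edge -> no flip
Dir N: first cell '.' (not opp) -> no flip
Dir NE: first cell '.' (not opp) -> no flip
Dir W: edge -> no flip
Dir E: first cell 'W' (not opp) -> no flip
Dir SW: edge -> no flip
Dir S: first cell '.' (not opp) -> no flip
Dir SE: opp run (2,1) (3,2) capped by W -> flip

Answer: (2,1) (3,2)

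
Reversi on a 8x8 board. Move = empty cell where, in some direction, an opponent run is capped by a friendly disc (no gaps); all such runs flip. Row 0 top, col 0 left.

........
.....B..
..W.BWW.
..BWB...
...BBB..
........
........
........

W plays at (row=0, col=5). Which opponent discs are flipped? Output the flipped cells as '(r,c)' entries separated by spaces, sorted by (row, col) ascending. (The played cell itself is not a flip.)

Dir NW: edge -> no flip
Dir N: edge -> no flip
Dir NE: edge -> no flip
Dir W: first cell '.' (not opp) -> no flip
Dir E: first cell '.' (not opp) -> no flip
Dir SW: first cell '.' (not opp) -> no flip
Dir S: opp run (1,5) capped by W -> flip
Dir SE: first cell '.' (not opp) -> no flip

Answer: (1,5)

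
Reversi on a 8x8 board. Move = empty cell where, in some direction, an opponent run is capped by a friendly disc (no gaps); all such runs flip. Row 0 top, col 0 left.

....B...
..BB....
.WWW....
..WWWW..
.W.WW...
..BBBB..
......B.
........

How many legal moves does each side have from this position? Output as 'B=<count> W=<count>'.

-- B to move --
(1,0): flips 3 -> legal
(1,1): flips 3 -> legal
(1,4): no bracket -> illegal
(2,0): no bracket -> illegal
(2,4): flips 2 -> legal
(2,5): flips 2 -> legal
(2,6): flips 2 -> legal
(3,0): flips 2 -> legal
(3,1): flips 1 -> legal
(3,6): no bracket -> illegal
(4,0): no bracket -> illegal
(4,2): flips 2 -> legal
(4,5): flips 2 -> legal
(4,6): no bracket -> illegal
(5,0): no bracket -> illegal
(5,1): no bracket -> illegal
B mobility = 9
-- W to move --
(0,1): flips 1 -> legal
(0,2): flips 1 -> legal
(0,3): flips 2 -> legal
(0,5): no bracket -> illegal
(1,1): no bracket -> illegal
(1,4): no bracket -> illegal
(1,5): no bracket -> illegal
(2,4): no bracket -> illegal
(4,2): no bracket -> illegal
(4,5): no bracket -> illegal
(4,6): no bracket -> illegal
(5,1): no bracket -> illegal
(5,6): no bracket -> illegal
(5,7): no bracket -> illegal
(6,1): flips 1 -> legal
(6,2): flips 1 -> legal
(6,3): flips 2 -> legal
(6,4): flips 1 -> legal
(6,5): flips 1 -> legal
(6,7): no bracket -> illegal
(7,5): no bracket -> illegal
(7,6): no bracket -> illegal
(7,7): flips 2 -> legal
W mobility = 9

Answer: B=9 W=9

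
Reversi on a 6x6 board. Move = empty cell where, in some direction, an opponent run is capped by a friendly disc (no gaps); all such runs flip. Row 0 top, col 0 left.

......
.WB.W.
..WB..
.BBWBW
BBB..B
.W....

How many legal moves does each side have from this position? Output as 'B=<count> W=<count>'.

Answer: B=7 W=8

Derivation:
-- B to move --
(0,0): no bracket -> illegal
(0,1): no bracket -> illegal
(0,2): no bracket -> illegal
(0,3): no bracket -> illegal
(0,4): no bracket -> illegal
(0,5): flips 1 -> legal
(1,0): flips 1 -> legal
(1,3): flips 1 -> legal
(1,5): no bracket -> illegal
(2,0): no bracket -> illegal
(2,1): flips 1 -> legal
(2,4): flips 1 -> legal
(2,5): flips 1 -> legal
(4,3): flips 1 -> legal
(4,4): no bracket -> illegal
(5,0): no bracket -> illegal
(5,2): no bracket -> illegal
B mobility = 7
-- W to move --
(0,1): no bracket -> illegal
(0,2): flips 1 -> legal
(0,3): no bracket -> illegal
(1,3): flips 2 -> legal
(2,0): no bracket -> illegal
(2,1): flips 2 -> legal
(2,4): flips 1 -> legal
(2,5): no bracket -> illegal
(3,0): flips 2 -> legal
(4,3): no bracket -> illegal
(4,4): no bracket -> illegal
(5,0): flips 3 -> legal
(5,2): flips 2 -> legal
(5,3): no bracket -> illegal
(5,4): no bracket -> illegal
(5,5): flips 1 -> legal
W mobility = 8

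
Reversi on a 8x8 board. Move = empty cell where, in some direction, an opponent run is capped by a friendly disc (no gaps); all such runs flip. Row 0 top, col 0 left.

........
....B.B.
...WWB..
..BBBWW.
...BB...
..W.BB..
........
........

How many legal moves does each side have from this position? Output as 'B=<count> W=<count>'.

Answer: B=9 W=12

Derivation:
-- B to move --
(1,2): flips 1 -> legal
(1,3): flips 1 -> legal
(1,5): flips 1 -> legal
(2,2): flips 2 -> legal
(2,6): flips 1 -> legal
(2,7): no bracket -> illegal
(3,7): flips 2 -> legal
(4,1): no bracket -> illegal
(4,2): no bracket -> illegal
(4,5): flips 1 -> legal
(4,6): no bracket -> illegal
(4,7): flips 1 -> legal
(5,1): no bracket -> illegal
(5,3): no bracket -> illegal
(6,1): flips 1 -> legal
(6,2): no bracket -> illegal
(6,3): no bracket -> illegal
B mobility = 9
-- W to move --
(0,3): flips 2 -> legal
(0,4): flips 1 -> legal
(0,5): flips 1 -> legal
(0,6): no bracket -> illegal
(0,7): flips 4 -> legal
(1,3): no bracket -> illegal
(1,5): flips 1 -> legal
(1,7): no bracket -> illegal
(2,1): no bracket -> illegal
(2,2): no bracket -> illegal
(2,6): flips 1 -> legal
(2,7): no bracket -> illegal
(3,1): flips 3 -> legal
(4,1): flips 1 -> legal
(4,2): flips 1 -> legal
(4,5): flips 1 -> legal
(4,6): no bracket -> illegal
(5,3): flips 3 -> legal
(5,6): no bracket -> illegal
(6,3): no bracket -> illegal
(6,4): flips 3 -> legal
(6,5): no bracket -> illegal
(6,6): no bracket -> illegal
W mobility = 12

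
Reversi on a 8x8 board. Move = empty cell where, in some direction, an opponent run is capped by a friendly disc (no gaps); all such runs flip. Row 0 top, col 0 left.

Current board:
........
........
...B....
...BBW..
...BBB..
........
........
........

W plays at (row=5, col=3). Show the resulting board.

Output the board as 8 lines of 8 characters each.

Place W at (5,3); scan 8 dirs for brackets.
Dir NW: first cell '.' (not opp) -> no flip
Dir N: opp run (4,3) (3,3) (2,3), next='.' -> no flip
Dir NE: opp run (4,4) capped by W -> flip
Dir W: first cell '.' (not opp) -> no flip
Dir E: first cell '.' (not opp) -> no flip
Dir SW: first cell '.' (not opp) -> no flip
Dir S: first cell '.' (not opp) -> no flip
Dir SE: first cell '.' (not opp) -> no flip
All flips: (4,4)

Answer: ........
........
...B....
...BBW..
...BWB..
...W....
........
........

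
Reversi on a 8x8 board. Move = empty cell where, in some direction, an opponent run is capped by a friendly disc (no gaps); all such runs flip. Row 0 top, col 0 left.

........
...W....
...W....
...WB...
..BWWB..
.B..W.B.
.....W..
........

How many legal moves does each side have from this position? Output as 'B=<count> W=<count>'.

-- B to move --
(0,2): no bracket -> illegal
(0,3): no bracket -> illegal
(0,4): no bracket -> illegal
(1,2): flips 1 -> legal
(1,4): no bracket -> illegal
(2,2): no bracket -> illegal
(2,4): flips 1 -> legal
(3,2): flips 1 -> legal
(3,5): no bracket -> illegal
(5,2): flips 1 -> legal
(5,3): no bracket -> illegal
(5,5): no bracket -> illegal
(6,3): flips 1 -> legal
(6,4): flips 2 -> legal
(6,6): no bracket -> illegal
(7,4): flips 1 -> legal
(7,5): no bracket -> illegal
(7,6): no bracket -> illegal
B mobility = 7
-- W to move --
(2,4): flips 1 -> legal
(2,5): flips 1 -> legal
(3,1): no bracket -> illegal
(3,2): no bracket -> illegal
(3,5): flips 1 -> legal
(3,6): flips 1 -> legal
(4,0): no bracket -> illegal
(4,1): flips 1 -> legal
(4,6): flips 1 -> legal
(4,7): flips 1 -> legal
(5,0): no bracket -> illegal
(5,2): no bracket -> illegal
(5,3): no bracket -> illegal
(5,5): no bracket -> illegal
(5,7): no bracket -> illegal
(6,0): flips 2 -> legal
(6,1): no bracket -> illegal
(6,2): no bracket -> illegal
(6,6): no bracket -> illegal
(6,7): flips 3 -> legal
W mobility = 9

Answer: B=7 W=9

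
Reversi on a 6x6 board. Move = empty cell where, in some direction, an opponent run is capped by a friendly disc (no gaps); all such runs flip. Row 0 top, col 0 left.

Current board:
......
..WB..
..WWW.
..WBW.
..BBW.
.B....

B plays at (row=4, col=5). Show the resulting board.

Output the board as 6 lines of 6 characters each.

Answer: ......
..WB..
..WWW.
..WBW.
..BBBB
.B....

Derivation:
Place B at (4,5); scan 8 dirs for brackets.
Dir NW: opp run (3,4) (2,3) (1,2), next='.' -> no flip
Dir N: first cell '.' (not opp) -> no flip
Dir NE: edge -> no flip
Dir W: opp run (4,4) capped by B -> flip
Dir E: edge -> no flip
Dir SW: first cell '.' (not opp) -> no flip
Dir S: first cell '.' (not opp) -> no flip
Dir SE: edge -> no flip
All flips: (4,4)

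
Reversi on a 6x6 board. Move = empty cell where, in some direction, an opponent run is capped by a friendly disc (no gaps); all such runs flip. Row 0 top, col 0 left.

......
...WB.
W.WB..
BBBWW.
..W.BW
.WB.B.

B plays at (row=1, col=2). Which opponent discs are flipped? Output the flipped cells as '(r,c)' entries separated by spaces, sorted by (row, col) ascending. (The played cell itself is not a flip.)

Dir NW: first cell '.' (not opp) -> no flip
Dir N: first cell '.' (not opp) -> no flip
Dir NE: first cell '.' (not opp) -> no flip
Dir W: first cell '.' (not opp) -> no flip
Dir E: opp run (1,3) capped by B -> flip
Dir SW: first cell '.' (not opp) -> no flip
Dir S: opp run (2,2) capped by B -> flip
Dir SE: first cell 'B' (not opp) -> no flip

Answer: (1,3) (2,2)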